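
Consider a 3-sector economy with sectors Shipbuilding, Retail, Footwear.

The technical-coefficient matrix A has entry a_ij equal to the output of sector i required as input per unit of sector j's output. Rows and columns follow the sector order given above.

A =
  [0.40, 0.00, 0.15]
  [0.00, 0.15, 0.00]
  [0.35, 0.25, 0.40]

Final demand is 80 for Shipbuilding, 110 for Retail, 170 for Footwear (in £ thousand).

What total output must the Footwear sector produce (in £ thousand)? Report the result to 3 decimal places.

x_3 = 485.892

I − A =
  [   0.60     0.00    -0.15]
  [   0.00     0.85     0.00]
  [  -0.35    -0.25     0.60]
Cofactors of I−A, C_ij = (−1)^(i+j)·(minor ij) (rows/columns in the sector order above):
  C_11 = (0.85)(0.60) − (0.00)(-0.25) = 0.5100
  C_12 = −[(0.00)(0.60) − (0.00)(-0.35)] = 0.0000
  C_13 = (0.00)(-0.25) − (0.85)(-0.35) = 0.2975
  C_21 = −[(0.00)(0.60) − (-0.15)(-0.25)] = 0.0375
  C_22 = (0.60)(0.60) − (-0.15)(-0.35) = 0.3075
  C_23 = −[(0.60)(-0.25) − (0.00)(-0.35)] = 0.1500
  C_31 = (0.00)(0.00) − (-0.15)(0.85) = 0.1275
  C_32 = −[(0.60)(0.00) − (-0.15)(0.00)] = 0.0000
  C_33 = (0.60)(0.85) − (0.00)(0.00) = 0.5100
det(I−A) = Σ_j (I−A)_1j·C_1j = (0.60)(0.5100) + (0.00)(0.0000) + (-0.15)(0.2975) = 0.261375
adj(I−A) = Cᵀ =
  [ 0.5100   0.0375   0.1275]
  [ 0.0000   0.3075   0.0000]
  [ 0.2975   0.1500   0.5100]
(I − A)⁻¹ = adj(I−A) / det(I−A) ≈
  [   1.9512     0.1435     0.4878]
  [   0.0000     1.1765     0.0000]
  [   1.1382     0.5739     1.9512]
x = (I − A)⁻¹ d = adj(I−A)·d / det(I−A), with det(I−A) = 0.261375:
  x_1 = (0.5100·80 + 0.0375·110 + 0.1275·170) / 0.261375 = 66.60 / 0.261375 ≈ 254.806
  x_2 = (0.0000·80 + 0.3075·110 + 0.0000·170) / 0.261375 = 33.825 / 0.261375 ≈ 129.412
  x_3 = (0.2975·80 + 0.1500·110 + 0.5100·170) / 0.261375 = 127.00 / 0.261375 ≈ 485.892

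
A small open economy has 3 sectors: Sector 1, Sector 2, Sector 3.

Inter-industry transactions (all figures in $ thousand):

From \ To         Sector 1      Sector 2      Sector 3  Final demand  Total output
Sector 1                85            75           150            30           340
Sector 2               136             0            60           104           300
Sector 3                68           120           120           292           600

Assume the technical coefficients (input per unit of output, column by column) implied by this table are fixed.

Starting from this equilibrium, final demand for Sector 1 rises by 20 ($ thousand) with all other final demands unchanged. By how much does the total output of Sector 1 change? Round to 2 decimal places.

Technical coefficients a_ij = z_ij / X_j:
  a_11 = 85/340 = 0.25, a_21 = 136/340 = 0.40, a_31 = 68/340 = 0.20
  a_12 = 75/300 = 0.25, a_22 = 0/300 = 0.00, a_32 = 120/300 = 0.40
  a_13 = 150/600 = 0.25, a_23 = 60/600 = 0.10, a_33 = 120/600 = 0.20
I − A =
  [   0.75    -0.25    -0.25]
  [  -0.40     1.00    -0.10]
  [  -0.20    -0.40     0.80]
Cofactors of I−A, C_ij = (−1)^(i+j)·(minor ij) (rows/columns in the sector order above):
  C_11 = (1.00)(0.80) − (-0.10)(-0.40) = 0.7600
  C_12 = −[(-0.40)(0.80) − (-0.10)(-0.20)] = 0.3400
  C_13 = (-0.40)(-0.40) − (1.00)(-0.20) = 0.3600
  C_21 = −[(-0.25)(0.80) − (-0.25)(-0.40)] = 0.3000
  C_22 = (0.75)(0.80) − (-0.25)(-0.20) = 0.5500
  C_23 = −[(0.75)(-0.40) − (-0.25)(-0.20)] = 0.3500
  C_31 = (-0.25)(-0.10) − (-0.25)(1.00) = 0.2750
  C_32 = −[(0.75)(-0.10) − (-0.25)(-0.40)] = 0.1750
  C_33 = (0.75)(1.00) − (-0.25)(-0.40) = 0.6500
det(I−A) = Σ_j (I−A)_1j·C_1j = (0.75)(0.7600) + (-0.25)(0.3400) + (-0.25)(0.3600) = 0.3950
adj(I−A) = Cᵀ =
  [ 0.7600   0.3000   0.2750]
  [ 0.3400   0.5500   0.1750]
  [ 0.3600   0.3500   0.6500]
(I − A)⁻¹ = adj(I−A) / det(I−A) ≈
  [   1.9241     0.7595     0.6962]
  [   0.8608     1.3924     0.4430]
  [   0.9114     0.8861     1.6456]
Δx = (I − A)⁻¹ Δd with Δd having +20 in the Sector 1 component and 0 elsewhere.
So Δx_1 = L_11 · (+20), where L_11 = adj(I−A)_11 / det(I−A) = 0.7600 / 0.3950.
Δx_1 = 0.7600 × (+20) / 0.3950 = 15.20 / 0.3950 ≈ 38.48.

Δx_1 = 38.48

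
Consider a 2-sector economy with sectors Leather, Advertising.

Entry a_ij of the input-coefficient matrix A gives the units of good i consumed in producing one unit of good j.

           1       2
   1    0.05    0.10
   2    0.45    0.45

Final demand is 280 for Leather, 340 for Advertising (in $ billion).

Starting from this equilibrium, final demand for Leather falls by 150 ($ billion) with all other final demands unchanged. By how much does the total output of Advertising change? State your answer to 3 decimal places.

Δx_2 = -141.361

I − A =
  [   0.95    -0.10]
  [  -0.45     0.55]
det(I−A) = (0.95)(0.55) − (-0.10)(-0.45) = 0.4775
adj(I−A) = [[0.55, 0.10], [0.45, 0.95]]
(I − A)⁻¹ = adj(I−A) / det(I−A) ≈
  [   1.1518     0.2094]
  [   0.9424     1.9895]
Δx = (I − A)⁻¹ Δd with Δd having -150 in the Leather component and 0 elsewhere.
So Δx_2 = L_21 · (-150), where L_21 = adj(I−A)_21 / det(I−A) = 0.45 / 0.4775.
Δx_2 = 0.45 × (-150) / 0.4775 = -67.50 / 0.4775 ≈ -141.361.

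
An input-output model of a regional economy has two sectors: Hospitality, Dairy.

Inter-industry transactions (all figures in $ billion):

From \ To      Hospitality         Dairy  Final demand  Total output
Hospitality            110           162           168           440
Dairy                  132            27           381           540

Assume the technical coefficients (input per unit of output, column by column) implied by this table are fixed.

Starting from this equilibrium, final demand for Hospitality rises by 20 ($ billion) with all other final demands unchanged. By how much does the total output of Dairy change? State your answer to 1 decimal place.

Δx_2 = 9.6

Technical coefficients a_ij = z_ij / X_j:
  a_11 = 110/440 = 0.25, a_21 = 132/440 = 0.30
  a_12 = 162/540 = 0.30, a_22 = 27/540 = 0.05
I − A =
  [   0.75    -0.30]
  [  -0.30     0.95]
det(I−A) = (0.75)(0.95) − (-0.30)(-0.30) = 0.6225
adj(I−A) = [[0.95, 0.30], [0.30, 0.75]]
(I − A)⁻¹ = adj(I−A) / det(I−A) ≈
  [   1.5261     0.4819]
  [   0.4819     1.2048]
Δx = (I − A)⁻¹ Δd with Δd having +20 in the Hospitality component and 0 elsewhere.
So Δx_2 = L_21 · (+20), where L_21 = adj(I−A)_21 / det(I−A) = 0.30 / 0.6225.
Δx_2 = 0.30 × (+20) / 0.6225 = 6.00 / 0.6225 ≈ 9.6.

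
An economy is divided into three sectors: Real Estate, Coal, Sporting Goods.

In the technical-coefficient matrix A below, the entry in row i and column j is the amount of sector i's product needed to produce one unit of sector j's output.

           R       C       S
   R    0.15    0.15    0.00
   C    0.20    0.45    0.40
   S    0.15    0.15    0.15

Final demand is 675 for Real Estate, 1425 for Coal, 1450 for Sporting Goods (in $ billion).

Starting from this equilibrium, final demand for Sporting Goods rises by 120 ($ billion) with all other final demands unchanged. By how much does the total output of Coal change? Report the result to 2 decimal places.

I − A =
  [   0.85    -0.15     0.00]
  [  -0.20     0.55    -0.40]
  [  -0.15    -0.15     0.85]
Cofactors of I−A, C_ij = (−1)^(i+j)·(minor ij) (rows/columns in the sector order above):
  C_11 = (0.55)(0.85) − (-0.40)(-0.15) = 0.4075
  C_12 = −[(-0.20)(0.85) − (-0.40)(-0.15)] = 0.2300
  C_13 = (-0.20)(-0.15) − (0.55)(-0.15) = 0.1125
  C_21 = −[(-0.15)(0.85) − (0.00)(-0.15)] = 0.1275
  C_22 = (0.85)(0.85) − (0.00)(-0.15) = 0.7225
  C_23 = −[(0.85)(-0.15) − (-0.15)(-0.15)] = 0.1500
  C_31 = (-0.15)(-0.40) − (0.00)(0.55) = 0.0600
  C_32 = −[(0.85)(-0.40) − (0.00)(-0.20)] = 0.3400
  C_33 = (0.85)(0.55) − (-0.15)(-0.20) = 0.4375
det(I−A) = Σ_j (I−A)_1j·C_1j = (0.85)(0.4075) + (-0.15)(0.2300) + (0.00)(0.1125) = 0.311875
adj(I−A) = Cᵀ =
  [ 0.4075   0.1275   0.0600]
  [ 0.2300   0.7225   0.3400]
  [ 0.1125   0.1500   0.4375]
(I − A)⁻¹ = adj(I−A) / det(I−A) ≈
  [   1.3066     0.4088     0.1924]
  [   0.7375     2.3166     1.0902]
  [   0.3607     0.4810     1.4028]
Δx = (I − A)⁻¹ Δd with Δd having +120 in the Sporting Goods component and 0 elsewhere.
So Δx_C = L_CS · (+120), where L_CS = adj(I−A)_CS / det(I−A) = 0.3400 / 0.311875.
Δx_C = 0.3400 × (+120) / 0.311875 = 40.80 / 0.311875 ≈ 130.82.

Δx_C = 130.82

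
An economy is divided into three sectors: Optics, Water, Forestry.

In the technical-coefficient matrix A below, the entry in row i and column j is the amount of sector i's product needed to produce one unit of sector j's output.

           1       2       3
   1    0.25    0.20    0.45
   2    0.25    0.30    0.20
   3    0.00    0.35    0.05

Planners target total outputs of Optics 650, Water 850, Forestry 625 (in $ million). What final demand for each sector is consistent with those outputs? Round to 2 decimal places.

I − A =
  [   0.75    -0.20    -0.45]
  [  -0.25     0.70    -0.20]
  [   0.00    -0.35     0.95]
d = (I − A) x:
  d_1 = (+0.75)·650 + (-0.20)·850 + (-0.45)·625 = 36.25
  d_2 = (-0.25)·650 + (+0.70)·850 + (-0.20)·625 = 307.50
  d_3 = (+0.00)·650 + (-0.35)·850 + (+0.95)·625 = 296.25

d_1 = 36.25, d_2 = 307.50, d_3 = 296.25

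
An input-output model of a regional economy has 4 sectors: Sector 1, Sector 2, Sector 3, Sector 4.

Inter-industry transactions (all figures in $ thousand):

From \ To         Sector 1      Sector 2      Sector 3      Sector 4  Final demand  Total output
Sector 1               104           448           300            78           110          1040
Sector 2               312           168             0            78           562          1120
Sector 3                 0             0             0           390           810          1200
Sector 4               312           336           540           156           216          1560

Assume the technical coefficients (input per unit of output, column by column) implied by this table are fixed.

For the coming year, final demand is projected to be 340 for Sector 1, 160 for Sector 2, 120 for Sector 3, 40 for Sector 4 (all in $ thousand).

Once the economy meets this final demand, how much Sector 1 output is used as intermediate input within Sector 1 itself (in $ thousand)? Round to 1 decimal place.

z_11 = 68.7

Technical coefficients a_ij = z_ij / X_j:
  a_11 = 104/1040 = 0.10, a_21 = 312/1040 = 0.30, a_31 = 0/1040 = 0.00, a_41 = 312/1040 = 0.30
  a_12 = 448/1120 = 0.40, a_22 = 168/1120 = 0.15, a_32 = 0/1120 = 0.00, a_42 = 336/1120 = 0.30
  a_13 = 300/1200 = 0.25, a_23 = 0/1200 = 0.00, a_33 = 0/1200 = 0.00, a_43 = 540/1200 = 0.45
  a_14 = 78/1560 = 0.05, a_24 = 78/1560 = 0.05, a_34 = 390/1560 = 0.25, a_44 = 156/1560 = 0.10
I − A =
  [   0.90    -0.40    -0.25    -0.05]
  [  -0.30     0.85     0.00    -0.05]
  [   0.00     0.00     1.00    -0.25]
  [  -0.30    -0.30    -0.45     0.90]
Compute the cofactors C_ij = (−1)^(i+j)·(3×3 minor ij) of I−A; the adjugate is their transpose:
adj(I−A) = Cᵀ =
  [ 0.654375   0.348750   0.215625   0.115625]
  [ 0.251250   0.675000   0.098250   0.078750]
  [ 0.086250   0.097500   0.543750   0.161250]
  [ 0.345000   0.390000   0.376500   0.645000]
det(I−A) = Σ_j (I−A)_1j·C_1j = (0.90)(0.654375) + (-0.40)(0.251250) + (-0.25)(0.086250) + (-0.05)(0.345000) = 0.449625
(I − A)⁻¹ = adj(I−A) / det(I−A) ≈
  [   1.4554     0.7756     0.4796     0.2572]
  [   0.5588     1.5013     0.2185     0.1751]
  [   0.1918     0.2168     1.2093     0.3586]
  [   0.7673     0.8674     0.8374     1.4345]
First solve x = (I − A)⁻¹ d = adj(I−A)·d / det(I−A); in particular x_1 = (0.654375·340 + 0.348750·160 + 0.215625·120 + 0.115625·40) / 0.449625 = 308.7875 / 0.449625 ≈ 686.767.
Intermediate flow from 1 to 1: z_11 = a_11 · x_1 = 0.10 × 308.7875 / 0.449625 = 30.87875 / 0.449625 ≈ 68.7.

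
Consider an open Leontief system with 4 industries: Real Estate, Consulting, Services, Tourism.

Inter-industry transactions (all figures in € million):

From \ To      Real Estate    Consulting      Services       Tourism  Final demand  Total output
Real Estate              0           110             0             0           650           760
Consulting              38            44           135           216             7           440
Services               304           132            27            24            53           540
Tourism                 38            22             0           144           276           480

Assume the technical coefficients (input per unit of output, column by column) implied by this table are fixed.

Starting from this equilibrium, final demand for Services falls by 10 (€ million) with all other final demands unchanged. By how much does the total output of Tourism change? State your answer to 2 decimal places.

Technical coefficients a_ij = z_ij / X_j:
  a_11 = 0/760 = 0.00, a_21 = 38/760 = 0.05, a_31 = 304/760 = 0.40, a_41 = 38/760 = 0.05
  a_12 = 110/440 = 0.25, a_22 = 44/440 = 0.10, a_32 = 132/440 = 0.30, a_42 = 22/440 = 0.05
  a_13 = 0/540 = 0.00, a_23 = 135/540 = 0.25, a_33 = 27/540 = 0.05, a_43 = 0/540 = 0.00
  a_14 = 0/480 = 0.00, a_24 = 216/480 = 0.45, a_34 = 24/480 = 0.05, a_44 = 144/480 = 0.30
I − A =
  [   1.00    -0.25     0.00     0.00]
  [  -0.05     0.90    -0.25    -0.45]
  [  -0.40    -0.30     0.95    -0.05]
  [  -0.05    -0.05     0.00     0.70]
Compute the cofactors C_ij = (−1)^(i+j)·(3×3 minor ij) of I−A; the adjugate is their transpose:
adj(I−A) = Cᵀ =
  [ 0.524000   0.166250   0.043750   0.110000]
  [ 0.125250   0.665000   0.175000   0.440000]
  [ 0.262625   0.283125   0.593125   0.224375]
  [ 0.046375   0.059375   0.015625   0.743125]
det(I−A) = Σ_j (I−A)_1j·C_1j = (1.00)(0.524000) + (-0.25)(0.125250) + (0.00)(0.262625) + (0.00)(0.046375) = 0.4926875
(I − A)⁻¹ = adj(I−A) / det(I−A) ≈
  [   1.0636     0.3374     0.0888     0.2233]
  [   0.2542     1.3497     0.3552     0.8931]
  [   0.5330     0.5747     1.2039     0.4554]
  [   0.0941     0.1205     0.0317     1.5083]
Δx = (I − A)⁻¹ Δd with Δd having -10 in the Services component and 0 elsewhere.
So Δx_4 = L_43 · (-10), where L_43 = adj(I−A)_43 / det(I−A) = 0.015625 / 0.4926875.
Δx_4 = 0.015625 × (-10) / 0.4926875 = -0.15625 / 0.4926875 ≈ -0.32.

Δx_4 = -0.32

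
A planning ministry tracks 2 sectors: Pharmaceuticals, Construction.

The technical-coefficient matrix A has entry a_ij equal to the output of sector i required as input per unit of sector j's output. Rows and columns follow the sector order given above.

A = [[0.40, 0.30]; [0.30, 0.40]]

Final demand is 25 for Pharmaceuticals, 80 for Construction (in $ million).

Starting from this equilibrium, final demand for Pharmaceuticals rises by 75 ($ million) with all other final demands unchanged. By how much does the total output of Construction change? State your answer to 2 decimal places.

Δx_2 = 83.33

I − A =
  [   0.60    -0.30]
  [  -0.30     0.60]
det(I−A) = (0.60)(0.60) − (-0.30)(-0.30) = 0.2700
adj(I−A) = [[0.60, 0.30], [0.30, 0.60]]
(I − A)⁻¹ = adj(I−A) / det(I−A) ≈
  [   2.2222     1.1111]
  [   1.1111     2.2222]
Δx = (I − A)⁻¹ Δd with Δd having +75 in the Pharmaceuticals component and 0 elsewhere.
So Δx_2 = L_21 · (+75), where L_21 = adj(I−A)_21 / det(I−A) = 0.30 / 0.2700.
Δx_2 = 0.30 × (+75) / 0.2700 = 22.50 / 0.2700 ≈ 83.33.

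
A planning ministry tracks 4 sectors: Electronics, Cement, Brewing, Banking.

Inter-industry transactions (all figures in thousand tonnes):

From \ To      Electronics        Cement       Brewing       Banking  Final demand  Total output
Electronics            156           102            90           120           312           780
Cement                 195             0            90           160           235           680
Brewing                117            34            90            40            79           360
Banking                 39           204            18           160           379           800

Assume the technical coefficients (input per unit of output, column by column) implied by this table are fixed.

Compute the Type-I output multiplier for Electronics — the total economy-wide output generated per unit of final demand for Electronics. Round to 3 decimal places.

m_1 = 2.737

Technical coefficients a_ij = z_ij / X_j:
  a_11 = 156/780 = 0.20, a_21 = 195/780 = 0.25, a_31 = 117/780 = 0.15, a_41 = 39/780 = 0.05
  a_12 = 102/680 = 0.15, a_22 = 0/680 = 0.00, a_32 = 34/680 = 0.05, a_42 = 204/680 = 0.30
  a_13 = 90/360 = 0.25, a_23 = 90/360 = 0.25, a_33 = 90/360 = 0.25, a_43 = 18/360 = 0.05
  a_14 = 120/800 = 0.15, a_24 = 160/800 = 0.20, a_34 = 40/800 = 0.05, a_44 = 160/800 = 0.20
I − A =
  [   0.80    -0.15    -0.25    -0.15]
  [  -0.25     1.00    -0.25    -0.20]
  [  -0.15    -0.05     0.75    -0.05]
  [  -0.05    -0.30    -0.05     0.80]
Compute the cofactors C_ij = (−1)^(i+j)·(3×3 minor ij) of I−A; the adjugate is their transpose:
adj(I−A) = Cᵀ =
  [ 0.538250   0.137500   0.235250   0.150000]
  [ 0.189000   0.440625   0.220500   0.159375]
  [ 0.127750   0.068750   0.541750   0.075000]
  [ 0.112500   0.178125   0.131250   0.515625]
det(I−A) = Σ_j (I−A)_1j·C_1j = (0.80)(0.538250) + (-0.15)(0.189000) + (-0.25)(0.127750) + (-0.15)(0.112500) = 0.3534375
(I − A)⁻¹ = adj(I−A) / det(I−A) ≈
  [   1.5229     0.3890     0.6656     0.4244]
  [   0.5347     1.2467     0.6239     0.4509]
  [   0.3615     0.1945     1.5328     0.2122]
  [   0.3183     0.5040     0.3714     1.4589]
The output multiplier for sector j is the column-j sum of the Leontief inverse (I − A)⁻¹ = adj(I−A) / det(I−A).
Column 1 of adj(I−A): (0.538250, 0.189000, 0.127750, 0.112500); det(I−A) = 0.3534375.
m_1 = (0.538250 + 0.189000 + 0.127750 + 0.112500) / 0.3534375 = 0.9675 / 0.3534375 ≈ 2.737.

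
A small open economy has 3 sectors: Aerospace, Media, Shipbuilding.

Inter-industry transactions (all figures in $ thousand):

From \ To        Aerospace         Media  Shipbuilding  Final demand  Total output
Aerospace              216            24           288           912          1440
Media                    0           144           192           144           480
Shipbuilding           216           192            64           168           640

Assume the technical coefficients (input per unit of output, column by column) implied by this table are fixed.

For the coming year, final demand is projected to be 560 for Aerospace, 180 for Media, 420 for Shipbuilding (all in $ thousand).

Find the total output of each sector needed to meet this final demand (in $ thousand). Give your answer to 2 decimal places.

x_A = 1210.16, x_M = 671.48, x_S = 966.80

Technical coefficients a_ij = z_ij / X_j:
  a_AA = 216/1440 = 0.15, a_MA = 0/1440 = 0.00, a_SA = 216/1440 = 0.15
  a_AM = 24/480 = 0.05, a_MM = 144/480 = 0.30, a_SM = 192/480 = 0.40
  a_AS = 288/640 = 0.45, a_MS = 192/640 = 0.30, a_SS = 64/640 = 0.10
I − A =
  [   0.85    -0.05    -0.45]
  [   0.00     0.70    -0.30]
  [  -0.15    -0.40     0.90]
Cofactors of I−A, C_ij = (−1)^(i+j)·(minor ij) (rows/columns in the sector order above):
  C_11 = (0.70)(0.90) − (-0.30)(-0.40) = 0.5100
  C_12 = −[(0.00)(0.90) − (-0.30)(-0.15)] = 0.0450
  C_13 = (0.00)(-0.40) − (0.70)(-0.15) = 0.1050
  C_21 = −[(-0.05)(0.90) − (-0.45)(-0.40)] = 0.2250
  C_22 = (0.85)(0.90) − (-0.45)(-0.15) = 0.6975
  C_23 = −[(0.85)(-0.40) − (-0.05)(-0.15)] = 0.3475
  C_31 = (-0.05)(-0.30) − (-0.45)(0.70) = 0.3300
  C_32 = −[(0.85)(-0.30) − (-0.45)(0.00)] = 0.2550
  C_33 = (0.85)(0.70) − (-0.05)(0.00) = 0.5950
det(I−A) = Σ_j (I−A)_1j·C_1j = (0.85)(0.5100) + (-0.05)(0.0450) + (-0.45)(0.1050) = 0.3840
adj(I−A) = Cᵀ =
  [ 0.5100   0.2250   0.3300]
  [ 0.0450   0.6975   0.2550]
  [ 0.1050   0.3475   0.5950]
(I − A)⁻¹ = adj(I−A) / det(I−A) ≈
  [   1.3281     0.5859     0.8594]
  [   0.1172     1.8164     0.6641]
  [   0.2734     0.9049     1.5495]
x = (I − A)⁻¹ d = adj(I−A)·d / det(I−A), with det(I−A) = 0.3840:
  x_A = (0.5100·560 + 0.2250·180 + 0.3300·420) / 0.3840 = 464.70 / 0.3840 ≈ 1210.16
  x_M = (0.0450·560 + 0.6975·180 + 0.2550·420) / 0.3840 = 257.85 / 0.3840 ≈ 671.48
  x_S = (0.1050·560 + 0.3475·180 + 0.5950·420) / 0.3840 = 371.25 / 0.3840 ≈ 966.80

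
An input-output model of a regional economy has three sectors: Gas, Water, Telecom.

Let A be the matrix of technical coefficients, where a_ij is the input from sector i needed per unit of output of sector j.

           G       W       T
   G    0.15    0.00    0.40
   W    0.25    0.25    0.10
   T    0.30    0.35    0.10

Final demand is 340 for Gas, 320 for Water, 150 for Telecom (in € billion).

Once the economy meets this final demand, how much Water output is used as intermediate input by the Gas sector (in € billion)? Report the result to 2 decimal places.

z_WG = 183.41

I − A =
  [   0.85     0.00    -0.40]
  [  -0.25     0.75    -0.10]
  [  -0.30    -0.35     0.90]
Cofactors of I−A, C_ij = (−1)^(i+j)·(minor ij) (rows/columns in the sector order above):
  C_11 = (0.75)(0.90) − (-0.10)(-0.35) = 0.6400
  C_12 = −[(-0.25)(0.90) − (-0.10)(-0.30)] = 0.2550
  C_13 = (-0.25)(-0.35) − (0.75)(-0.30) = 0.3125
  C_21 = −[(0.00)(0.90) − (-0.40)(-0.35)] = 0.1400
  C_22 = (0.85)(0.90) − (-0.40)(-0.30) = 0.6450
  C_23 = −[(0.85)(-0.35) − (0.00)(-0.30)] = 0.2975
  C_31 = (0.00)(-0.10) − (-0.40)(0.75) = 0.3000
  C_32 = −[(0.85)(-0.10) − (-0.40)(-0.25)] = 0.1850
  C_33 = (0.85)(0.75) − (0.00)(-0.25) = 0.6375
det(I−A) = Σ_j (I−A)_1j·C_1j = (0.85)(0.6400) + (0.00)(0.2550) + (-0.40)(0.3125) = 0.4190
adj(I−A) = Cᵀ =
  [ 0.6400   0.1400   0.3000]
  [ 0.2550   0.6450   0.1850]
  [ 0.3125   0.2975   0.6375]
(I − A)⁻¹ = adj(I−A) / det(I−A) ≈
  [   1.5274     0.3341     0.7160]
  [   0.6086     1.5394     0.4415]
  [   0.7458     0.7100     1.5215]
First solve x = (I − A)⁻¹ d = adj(I−A)·d / det(I−A); in particular x_G = (0.6400·340 + 0.1400·320 + 0.3000·150) / 0.4190 = 307.40 / 0.4190 ≈ 733.6516.
Intermediate flow from W to G: z_WG = a_WG · x_G = 0.25 × 307.40 / 0.4190 = 76.85 / 0.4190 ≈ 183.41.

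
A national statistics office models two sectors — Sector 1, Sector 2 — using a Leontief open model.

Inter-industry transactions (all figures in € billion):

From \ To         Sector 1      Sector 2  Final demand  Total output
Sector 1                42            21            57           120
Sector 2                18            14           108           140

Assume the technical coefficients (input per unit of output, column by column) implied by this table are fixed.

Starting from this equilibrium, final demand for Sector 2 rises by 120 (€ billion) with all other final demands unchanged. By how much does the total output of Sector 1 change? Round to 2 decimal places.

Technical coefficients a_ij = z_ij / X_j:
  a_11 = 42/120 = 0.35, a_21 = 18/120 = 0.15
  a_12 = 21/140 = 0.15, a_22 = 14/140 = 0.10
I − A =
  [   0.65    -0.15]
  [  -0.15     0.90]
det(I−A) = (0.65)(0.90) − (-0.15)(-0.15) = 0.5625
adj(I−A) = [[0.90, 0.15], [0.15, 0.65]]
(I − A)⁻¹ = adj(I−A) / det(I−A) ≈
  [   1.6000     0.2667]
  [   0.2667     1.1556]
Δx = (I − A)⁻¹ Δd with Δd having +120 in the Sector 2 component and 0 elsewhere.
So Δx_1 = L_12 · (+120), where L_12 = adj(I−A)_12 / det(I−A) = 0.15 / 0.5625.
Δx_1 = 0.15 × (+120) / 0.5625 = 18.00 / 0.5625 = 32.00.

Δx_1 = 32.00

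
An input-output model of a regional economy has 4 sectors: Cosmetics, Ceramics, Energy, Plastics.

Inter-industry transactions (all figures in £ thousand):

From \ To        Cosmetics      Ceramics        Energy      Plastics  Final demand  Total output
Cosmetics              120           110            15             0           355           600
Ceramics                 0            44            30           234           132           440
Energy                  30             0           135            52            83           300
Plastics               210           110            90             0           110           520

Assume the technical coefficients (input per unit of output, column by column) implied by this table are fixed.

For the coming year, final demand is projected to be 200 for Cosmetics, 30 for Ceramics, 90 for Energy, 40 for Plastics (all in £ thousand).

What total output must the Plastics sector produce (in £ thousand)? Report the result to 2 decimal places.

Technical coefficients a_ij = z_ij / X_j:
  a_11 = 120/600 = 0.20, a_21 = 0/600 = 0.00, a_31 = 30/600 = 0.05, a_41 = 210/600 = 0.35
  a_12 = 110/440 = 0.25, a_22 = 44/440 = 0.10, a_32 = 0/440 = 0.00, a_42 = 110/440 = 0.25
  a_13 = 15/300 = 0.05, a_23 = 30/300 = 0.10, a_33 = 135/300 = 0.45, a_43 = 90/300 = 0.30
  a_14 = 0/520 = 0.00, a_24 = 234/520 = 0.45, a_34 = 52/520 = 0.10, a_44 = 0/520 = 0.00
I − A =
  [   0.80    -0.25    -0.05     0.00]
  [   0.00     0.90    -0.10    -0.45]
  [  -0.05     0.00     0.55    -0.10]
  [  -0.35    -0.25    -0.30     1.00]
Compute the cofactors C_ij = (−1)^(i+j)·(3×3 minor ij) of I−A; the adjugate is their transpose:
adj(I−A) = Cᵀ =
  [ 0.403625   0.131250   0.098125   0.068875]
  [ 0.101875   0.411750   0.195875   0.204875]
  [ 0.070875   0.041250   0.590625   0.077625]
  [ 0.188000   0.161250   0.260500   0.392500]
det(I−A) = Σ_j (I−A)_1j·C_1j = (0.80)(0.403625) + (-0.25)(0.101875) + (-0.05)(0.070875) + (0.00)(0.188000) = 0.2938875
(I − A)⁻¹ = adj(I−A) / det(I−A) ≈
  [   1.3734     0.4466     0.3339     0.2344]
  [   0.3466     1.4010     0.6665     0.6971]
  [   0.2412     0.1404     2.0097     0.2641]
  [   0.6397     0.5487     0.8864     1.3355]
x = (I − A)⁻¹ d = adj(I−A)·d / det(I−A), with det(I−A) = 0.2938875:
  x_1 = (0.403625·200 + 0.131250·30 + 0.098125·90 + 0.068875·40) / 0.2938875 = 96.24875 / 0.2938875 ≈ 327.50
  x_2 = (0.101875·200 + 0.411750·30 + 0.195875·90 + 0.204875·40) / 0.2938875 = 58.55125 / 0.2938875 ≈ 199.23
  x_3 = (0.070875·200 + 0.041250·30 + 0.590625·90 + 0.077625·40) / 0.2938875 = 71.67375 / 0.2938875 ≈ 243.88
  x_4 = (0.188000·200 + 0.161250·30 + 0.260500·90 + 0.392500·40) / 0.2938875 = 81.5825 / 0.2938875 ≈ 277.60

x_4 = 277.60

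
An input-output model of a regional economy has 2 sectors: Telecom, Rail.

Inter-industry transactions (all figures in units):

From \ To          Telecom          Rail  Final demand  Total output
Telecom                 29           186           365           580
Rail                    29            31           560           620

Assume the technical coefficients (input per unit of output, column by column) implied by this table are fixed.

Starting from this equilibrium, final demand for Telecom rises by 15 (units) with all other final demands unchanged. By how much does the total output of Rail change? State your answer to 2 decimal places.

Technical coefficients a_ij = z_ij / X_j:
  a_11 = 29/580 = 0.05, a_21 = 29/580 = 0.05
  a_12 = 186/620 = 0.30, a_22 = 31/620 = 0.05
I − A =
  [   0.95    -0.30]
  [  -0.05     0.95]
det(I−A) = (0.95)(0.95) − (-0.30)(-0.05) = 0.8875
adj(I−A) = [[0.95, 0.30], [0.05, 0.95]]
(I − A)⁻¹ = adj(I−A) / det(I−A) ≈
  [   1.0704     0.3380]
  [   0.0563     1.0704]
Δx = (I − A)⁻¹ Δd with Δd having +15 in the Telecom component and 0 elsewhere.
So Δx_2 = L_21 · (+15), where L_21 = adj(I−A)_21 / det(I−A) = 0.05 / 0.8875.
Δx_2 = 0.05 × (+15) / 0.8875 = 0.75 / 0.8875 ≈ 0.85.

Δx_2 = 0.85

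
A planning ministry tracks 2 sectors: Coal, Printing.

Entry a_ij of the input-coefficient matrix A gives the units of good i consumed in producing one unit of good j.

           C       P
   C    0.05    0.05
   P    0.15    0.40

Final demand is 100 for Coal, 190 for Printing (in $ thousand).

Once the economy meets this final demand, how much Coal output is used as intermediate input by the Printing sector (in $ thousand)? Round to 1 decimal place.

z_CP = 17.4

I − A =
  [   0.95    -0.05]
  [  -0.15     0.60]
det(I−A) = (0.95)(0.60) − (-0.05)(-0.15) = 0.5625
adj(I−A) = [[0.60, 0.05], [0.15, 0.95]]
(I − A)⁻¹ = adj(I−A) / det(I−A) ≈
  [   1.0667     0.0889]
  [   0.2667     1.6889]
First solve x = (I − A)⁻¹ d = adj(I−A)·d / det(I−A); in particular x_P = (0.15·100 + 0.95·190) / 0.5625 = 195.50 / 0.5625 ≈ 347.556.
Intermediate flow from C to P: z_CP = a_CP · x_P = 0.05 × 195.50 / 0.5625 = 9.775 / 0.5625 ≈ 17.4.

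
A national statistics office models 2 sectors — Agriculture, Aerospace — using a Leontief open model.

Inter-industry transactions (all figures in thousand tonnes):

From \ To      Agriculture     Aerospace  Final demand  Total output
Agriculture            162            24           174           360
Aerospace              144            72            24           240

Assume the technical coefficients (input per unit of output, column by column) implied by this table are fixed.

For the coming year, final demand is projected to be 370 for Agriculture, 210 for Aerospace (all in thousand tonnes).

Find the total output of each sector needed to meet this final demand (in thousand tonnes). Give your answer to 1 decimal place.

Technical coefficients a_ij = z_ij / X_j:
  a_11 = 162/360 = 0.45, a_21 = 144/360 = 0.40
  a_12 = 24/240 = 0.10, a_22 = 72/240 = 0.30
I − A =
  [   0.55    -0.10]
  [  -0.40     0.70]
det(I−A) = (0.55)(0.70) − (-0.10)(-0.40) = 0.3450
adj(I−A) = [[0.70, 0.10], [0.40, 0.55]]
(I − A)⁻¹ = adj(I−A) / det(I−A) ≈
  [   2.0290     0.2899]
  [   1.1594     1.5942]
x = (I − A)⁻¹ d = adj(I−A)·d / det(I−A), with det(I−A) = 0.3450:
  x_1 = (0.70·370 + 0.10·210) / 0.3450 = 280.00 / 0.3450 ≈ 811.6
  x_2 = (0.40·370 + 0.55·210) / 0.3450 = 263.50 / 0.3450 ≈ 763.8

x_1 = 811.6, x_2 = 763.8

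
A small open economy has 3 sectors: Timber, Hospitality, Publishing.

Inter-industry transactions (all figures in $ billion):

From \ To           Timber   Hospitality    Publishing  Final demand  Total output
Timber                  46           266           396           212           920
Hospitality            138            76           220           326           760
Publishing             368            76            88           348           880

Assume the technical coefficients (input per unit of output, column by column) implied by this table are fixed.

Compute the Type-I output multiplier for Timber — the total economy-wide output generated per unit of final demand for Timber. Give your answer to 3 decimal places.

Technical coefficients a_ij = z_ij / X_j:
  a_11 = 46/920 = 0.05, a_21 = 138/920 = 0.15, a_31 = 368/920 = 0.40
  a_12 = 266/760 = 0.35, a_22 = 76/760 = 0.10, a_32 = 76/760 = 0.10
  a_13 = 396/880 = 0.45, a_23 = 220/880 = 0.25, a_33 = 88/880 = 0.10
I − A =
  [   0.95    -0.35    -0.45]
  [  -0.15     0.90    -0.25]
  [  -0.40    -0.10     0.90]
Cofactors of I−A, C_ij = (−1)^(i+j)·(minor ij) (rows/columns in the sector order above):
  C_11 = (0.90)(0.90) − (-0.25)(-0.10) = 0.7850
  C_12 = −[(-0.15)(0.90) − (-0.25)(-0.40)] = 0.2350
  C_13 = (-0.15)(-0.10) − (0.90)(-0.40) = 0.3750
  C_21 = −[(-0.35)(0.90) − (-0.45)(-0.10)] = 0.3600
  C_22 = (0.95)(0.90) − (-0.45)(-0.40) = 0.6750
  C_23 = −[(0.95)(-0.10) − (-0.35)(-0.40)] = 0.2350
  C_31 = (-0.35)(-0.25) − (-0.45)(0.90) = 0.4925
  C_32 = −[(0.95)(-0.25) − (-0.45)(-0.15)] = 0.3050
  C_33 = (0.95)(0.90) − (-0.35)(-0.15) = 0.8025
det(I−A) = Σ_j (I−A)_1j·C_1j = (0.95)(0.7850) + (-0.35)(0.2350) + (-0.45)(0.3750) = 0.49475
adj(I−A) = Cᵀ =
  [ 0.7850   0.3600   0.4925]
  [ 0.2350   0.6750   0.3050]
  [ 0.3750   0.2350   0.8025]
(I − A)⁻¹ = adj(I−A) / det(I−A) ≈
  [   1.5867     0.7276     0.9955]
  [   0.4750     1.3643     0.6165]
  [   0.7580     0.4750     1.6220]
The output multiplier for sector j is the column-j sum of the Leontief inverse (I − A)⁻¹ = adj(I−A) / det(I−A).
Column 1 of adj(I−A): (0.7850, 0.2350, 0.3750); det(I−A) = 0.49475.
m_1 = (0.7850 + 0.2350 + 0.3750) / 0.49475 = 1.395 / 0.49475 ≈ 2.820.

m_1 = 2.820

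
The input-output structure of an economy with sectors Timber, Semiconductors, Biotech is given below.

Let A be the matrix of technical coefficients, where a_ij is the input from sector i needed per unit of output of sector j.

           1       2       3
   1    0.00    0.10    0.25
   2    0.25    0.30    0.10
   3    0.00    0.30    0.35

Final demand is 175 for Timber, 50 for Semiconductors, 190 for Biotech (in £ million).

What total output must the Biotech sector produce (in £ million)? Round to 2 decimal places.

I − A =
  [   1.00    -0.10    -0.25]
  [  -0.25     0.70    -0.10]
  [   0.00    -0.30     0.65]
Cofactors of I−A, C_ij = (−1)^(i+j)·(minor ij) (rows/columns in the sector order above):
  C_11 = (0.70)(0.65) − (-0.10)(-0.30) = 0.4250
  C_12 = −[(-0.25)(0.65) − (-0.10)(0.00)] = 0.1625
  C_13 = (-0.25)(-0.30) − (0.70)(0.00) = 0.0750
  C_21 = −[(-0.10)(0.65) − (-0.25)(-0.30)] = 0.1400
  C_22 = (1.00)(0.65) − (-0.25)(0.00) = 0.6500
  C_23 = −[(1.00)(-0.30) − (-0.10)(0.00)] = 0.3000
  C_31 = (-0.10)(-0.10) − (-0.25)(0.70) = 0.1850
  C_32 = −[(1.00)(-0.10) − (-0.25)(-0.25)] = 0.1625
  C_33 = (1.00)(0.70) − (-0.10)(-0.25) = 0.6750
det(I−A) = Σ_j (I−A)_1j·C_1j = (1.00)(0.4250) + (-0.10)(0.1625) + (-0.25)(0.0750) = 0.3900
adj(I−A) = Cᵀ =
  [ 0.4250   0.1400   0.1850]
  [ 0.1625   0.6500   0.1625]
  [ 0.0750   0.3000   0.6750]
(I − A)⁻¹ = adj(I−A) / det(I−A) ≈
  [   1.0897     0.3590     0.4744]
  [   0.4167     1.6667     0.4167]
  [   0.1923     0.7692     1.7308]
x = (I − A)⁻¹ d = adj(I−A)·d / det(I−A), with det(I−A) = 0.3900:
  x_1 = (0.4250·175 + 0.1400·50 + 0.1850·190) / 0.3900 = 116.525 / 0.3900 ≈ 298.78
  x_2 = (0.1625·175 + 0.6500·50 + 0.1625·190) / 0.3900 = 91.8125 / 0.3900 ≈ 235.42
  x_3 = (0.0750·175 + 0.3000·50 + 0.6750·190) / 0.3900 = 156.375 / 0.3900 ≈ 400.96

x_3 = 400.96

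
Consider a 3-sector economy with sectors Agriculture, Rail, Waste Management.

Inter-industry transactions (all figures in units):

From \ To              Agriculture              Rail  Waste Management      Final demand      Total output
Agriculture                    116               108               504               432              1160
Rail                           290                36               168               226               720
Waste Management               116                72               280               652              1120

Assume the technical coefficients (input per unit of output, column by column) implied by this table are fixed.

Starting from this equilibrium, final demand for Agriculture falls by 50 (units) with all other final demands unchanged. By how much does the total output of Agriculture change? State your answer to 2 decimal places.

Technical coefficients a_ij = z_ij / X_j:
  a_11 = 116/1160 = 0.10, a_21 = 290/1160 = 0.25, a_31 = 116/1160 = 0.10
  a_12 = 108/720 = 0.15, a_22 = 36/720 = 0.05, a_32 = 72/720 = 0.10
  a_13 = 504/1120 = 0.45, a_23 = 168/1120 = 0.15, a_33 = 280/1120 = 0.25
I − A =
  [   0.90    -0.15    -0.45]
  [  -0.25     0.95    -0.15]
  [  -0.10    -0.10     0.75]
Cofactors of I−A, C_ij = (−1)^(i+j)·(minor ij) (rows/columns in the sector order above):
  C_11 = (0.95)(0.75) − (-0.15)(-0.10) = 0.6975
  C_12 = −[(-0.25)(0.75) − (-0.15)(-0.10)] = 0.2025
  C_13 = (-0.25)(-0.10) − (0.95)(-0.10) = 0.1200
  C_21 = −[(-0.15)(0.75) − (-0.45)(-0.10)] = 0.1575
  C_22 = (0.90)(0.75) − (-0.45)(-0.10) = 0.6300
  C_23 = −[(0.90)(-0.10) − (-0.15)(-0.10)] = 0.1050
  C_31 = (-0.15)(-0.15) − (-0.45)(0.95) = 0.4500
  C_32 = −[(0.90)(-0.15) − (-0.45)(-0.25)] = 0.2475
  C_33 = (0.90)(0.95) − (-0.15)(-0.25) = 0.8175
det(I−A) = Σ_j (I−A)_1j·C_1j = (0.90)(0.6975) + (-0.15)(0.2025) + (-0.45)(0.1200) = 0.543375
adj(I−A) = Cᵀ =
  [ 0.6975   0.1575   0.4500]
  [ 0.2025   0.6300   0.2475]
  [ 0.1200   0.1050   0.8175]
(I − A)⁻¹ = adj(I−A) / det(I−A) ≈
  [   1.2836     0.2899     0.8282]
  [   0.3727     1.1594     0.4555]
  [   0.2208     0.1932     1.5045]
Δx = (I − A)⁻¹ Δd with Δd having -50 in the Agriculture component and 0 elsewhere.
So Δx_1 = L_11 · (-50), where L_11 = adj(I−A)_11 / det(I−A) = 0.6975 / 0.543375.
Δx_1 = 0.6975 × (-50) / 0.543375 = -34.875 / 0.543375 ≈ -64.18.

Δx_1 = -64.18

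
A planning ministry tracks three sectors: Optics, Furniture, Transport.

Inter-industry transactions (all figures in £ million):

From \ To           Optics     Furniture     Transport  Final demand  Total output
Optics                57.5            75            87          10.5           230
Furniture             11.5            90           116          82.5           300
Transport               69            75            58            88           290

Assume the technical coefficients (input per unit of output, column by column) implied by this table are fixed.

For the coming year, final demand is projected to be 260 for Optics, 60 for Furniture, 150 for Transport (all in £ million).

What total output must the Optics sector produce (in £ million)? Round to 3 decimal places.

x_1 = 766.422

Technical coefficients a_ij = z_ij / X_j:
  a_11 = 57.5/230 = 0.25, a_21 = 11.5/230 = 0.05, a_31 = 69/230 = 0.30
  a_12 = 75/300 = 0.25, a_22 = 90/300 = 0.30, a_32 = 75/300 = 0.25
  a_13 = 87/290 = 0.30, a_23 = 116/290 = 0.40, a_33 = 58/290 = 0.20
I − A =
  [   0.75    -0.25    -0.30]
  [  -0.05     0.70    -0.40]
  [  -0.30    -0.25     0.80]
Cofactors of I−A, C_ij = (−1)^(i+j)·(minor ij) (rows/columns in the sector order above):
  C_11 = (0.70)(0.80) − (-0.40)(-0.25) = 0.4600
  C_12 = −[(-0.05)(0.80) − (-0.40)(-0.30)] = 0.1600
  C_13 = (-0.05)(-0.25) − (0.70)(-0.30) = 0.2225
  C_21 = −[(-0.25)(0.80) − (-0.30)(-0.25)] = 0.2750
  C_22 = (0.75)(0.80) − (-0.30)(-0.30) = 0.5100
  C_23 = −[(0.75)(-0.25) − (-0.25)(-0.30)] = 0.2625
  C_31 = (-0.25)(-0.40) − (-0.30)(0.70) = 0.3100
  C_32 = −[(0.75)(-0.40) − (-0.30)(-0.05)] = 0.3150
  C_33 = (0.75)(0.70) − (-0.25)(-0.05) = 0.5125
det(I−A) = Σ_j (I−A)_1j·C_1j = (0.75)(0.4600) + (-0.25)(0.1600) + (-0.30)(0.2225) = 0.23825
adj(I−A) = Cᵀ =
  [ 0.4600   0.2750   0.3100]
  [ 0.1600   0.5100   0.3150]
  [ 0.2225   0.2625   0.5125]
(I − A)⁻¹ = adj(I−A) / det(I−A) ≈
  [   1.9307     1.1542     1.3012]
  [   0.6716     2.1406     1.3221]
  [   0.9339     1.1018     2.1511]
x = (I − A)⁻¹ d = adj(I−A)·d / det(I−A), with det(I−A) = 0.23825:
  x_1 = (0.4600·260 + 0.2750·60 + 0.3100·150) / 0.23825 = 182.60 / 0.23825 ≈ 766.422
  x_2 = (0.1600·260 + 0.5100·60 + 0.3150·150) / 0.23825 = 119.45 / 0.23825 ≈ 501.364
  x_3 = (0.2225·260 + 0.2625·60 + 0.5125·150) / 0.23825 = 150.475 / 0.23825 ≈ 631.584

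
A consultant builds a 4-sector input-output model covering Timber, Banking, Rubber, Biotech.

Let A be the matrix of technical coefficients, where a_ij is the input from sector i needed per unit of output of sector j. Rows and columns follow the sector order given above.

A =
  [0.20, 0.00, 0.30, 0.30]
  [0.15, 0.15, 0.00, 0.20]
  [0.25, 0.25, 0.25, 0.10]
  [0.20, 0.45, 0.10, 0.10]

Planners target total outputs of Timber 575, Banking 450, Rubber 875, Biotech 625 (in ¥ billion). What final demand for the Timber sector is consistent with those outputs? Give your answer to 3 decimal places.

I − A =
  [   0.80     0.00    -0.30    -0.30]
  [  -0.15     0.85     0.00    -0.20]
  [  -0.25    -0.25     0.75    -0.10]
  [  -0.20    -0.45    -0.10     0.90]
d = (I − A) x:
  d_1 = (+0.80)·575 + (+0.00)·450 + (-0.30)·875 + (-0.30)·625 = 10.000
  d_2 = (-0.15)·575 + (+0.85)·450 + (+0.00)·875 + (-0.20)·625 = 171.250
  d_3 = (-0.25)·575 + (-0.25)·450 + (+0.75)·875 + (-0.10)·625 = 337.500
  d_4 = (-0.20)·575 + (-0.45)·450 + (-0.10)·875 + (+0.90)·625 = 157.500

d_1 = 10.000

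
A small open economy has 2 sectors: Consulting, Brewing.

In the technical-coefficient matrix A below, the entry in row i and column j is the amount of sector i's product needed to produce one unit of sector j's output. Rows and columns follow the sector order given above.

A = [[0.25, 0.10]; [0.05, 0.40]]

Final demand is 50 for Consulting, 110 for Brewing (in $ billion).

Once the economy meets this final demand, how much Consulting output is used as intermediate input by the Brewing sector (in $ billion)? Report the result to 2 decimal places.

z_CB = 19.10

I − A =
  [   0.75    -0.10]
  [  -0.05     0.60]
det(I−A) = (0.75)(0.60) − (-0.10)(-0.05) = 0.4450
adj(I−A) = [[0.60, 0.10], [0.05, 0.75]]
(I − A)⁻¹ = adj(I−A) / det(I−A) ≈
  [   1.3483     0.2247]
  [   0.1124     1.6854]
First solve x = (I − A)⁻¹ d = adj(I−A)·d / det(I−A); in particular x_B = (0.05·50 + 0.75·110) / 0.4450 = 85.00 / 0.4450 ≈ 191.0112.
Intermediate flow from C to B: z_CB = a_CB · x_B = 0.10 × 85.00 / 0.4450 = 8.50 / 0.4450 ≈ 19.10.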